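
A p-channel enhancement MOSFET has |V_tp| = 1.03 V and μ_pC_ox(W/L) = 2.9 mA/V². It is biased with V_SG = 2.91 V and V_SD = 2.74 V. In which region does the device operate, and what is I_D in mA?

V_ov = V_SG − |V_tp| = 2.91 − 1.03 = 1.88 V.
Since V_SD = 2.74 V ≥ V_ov = 1.88 V, the device is in saturation.
I_D = ½ k_p V_ov² = 0.5 × 2.9 × 1.88² = 5.12 mA.

Saturation; I_D = 5.12 mA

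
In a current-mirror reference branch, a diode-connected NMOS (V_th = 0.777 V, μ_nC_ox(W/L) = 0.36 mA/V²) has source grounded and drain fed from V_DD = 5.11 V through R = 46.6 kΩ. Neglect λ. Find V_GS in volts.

V_GS = 1.44 V

With gate tied to drain, V_GS = V_DS ≥ V_GS − V_th, so the device is in saturation.
KCL at the drain: ½ k_n (V_GS − V_th)² = (V_DD − V_GS)/R.
Let x = V_GS − 0.777. Then 8.39 x² + x − 4.333 = 0, giving x = 0.662 V (positive root), so V_GS = 1.44 V.
I_D = (V_DD − V_GS)/R = (5.11 − 1.44) / 46.6 = 0.0788 mA.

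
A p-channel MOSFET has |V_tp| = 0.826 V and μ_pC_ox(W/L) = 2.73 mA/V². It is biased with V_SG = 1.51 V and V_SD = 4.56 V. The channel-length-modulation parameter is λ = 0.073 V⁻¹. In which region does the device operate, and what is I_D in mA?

Saturation; I_D = 0.851 mA

V_ov = V_SG − |V_tp| = 1.51 − 0.826 = 0.684 V.
Since V_SD = 4.56 V ≥ V_ov = 0.684 V, the device is in saturation.
I_D = ½ k_p V_ov² (1 + λ V_SD) = 0.5 × 2.73 × 0.684² × (1 + 0.073 × 4.56) = 0.851 mA.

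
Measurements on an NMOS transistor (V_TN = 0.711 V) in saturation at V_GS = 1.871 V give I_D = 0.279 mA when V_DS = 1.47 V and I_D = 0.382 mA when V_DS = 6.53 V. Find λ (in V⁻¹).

With V_GS fixed, I_D ∝ (1 + λ V_DS) in saturation, so I_D2/I_D1 = (1 + λ V_DS2)/(1 + λ V_DS1).
0.382/0.279 = 1.369 = (1 + 6.53 λ)/(1 + 1.47 λ).
Solving: λ (I_D1 V_DS2 − I_D2 V_DS1) = I_D2 − I_D1, so λ = (0.382 − 0.279) / (0.279 × 6.53 − 0.382 × 1.47) = 0.103 / 1.26 = 0.0817 V⁻¹.

λ = 0.0817 V⁻¹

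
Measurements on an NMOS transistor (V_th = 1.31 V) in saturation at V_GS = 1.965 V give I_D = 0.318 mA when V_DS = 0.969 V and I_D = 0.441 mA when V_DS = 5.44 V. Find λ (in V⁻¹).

λ = 0.0944 V⁻¹

With V_GS fixed, I_D ∝ (1 + λ V_DS) in saturation, so I_D2/I_D1 = (1 + λ V_DS2)/(1 + λ V_DS1).
0.441/0.318 = 1.387 = (1 + 5.44 λ)/(1 + 0.969 λ).
Solving: λ (I_D1 V_DS2 − I_D2 V_DS1) = I_D2 − I_D1, so λ = (0.441 − 0.318) / (0.318 × 5.44 − 0.441 × 0.969) = 0.123 / 1.3 = 0.0944 V⁻¹.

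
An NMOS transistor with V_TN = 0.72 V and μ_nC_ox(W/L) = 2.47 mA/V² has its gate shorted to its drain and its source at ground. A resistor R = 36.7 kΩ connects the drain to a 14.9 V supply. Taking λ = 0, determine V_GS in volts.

V_GS = 1.27 V

With gate tied to drain, V_GS = V_DS ≥ V_GS − V_TN, so the device is in saturation.
KCL at the drain: ½ k_n (V_GS − V_TN)² = (V_DD − V_GS)/R.
Let x = V_GS − 0.72. Then 45.3 x² + x − 14.18 = 0, giving x = 0.548 V (positive root), so V_GS = 1.27 V.
I_D = (V_DD − V_GS)/R = (14.9 − 1.27) / 36.7 = 0.371 mA.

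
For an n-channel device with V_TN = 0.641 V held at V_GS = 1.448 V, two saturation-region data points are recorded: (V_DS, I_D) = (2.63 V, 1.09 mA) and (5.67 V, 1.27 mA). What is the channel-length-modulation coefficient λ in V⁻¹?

With V_GS fixed, I_D ∝ (1 + λ V_DS) in saturation, so I_D2/I_D1 = (1 + λ V_DS2)/(1 + λ V_DS1).
1.27/1.09 = 1.165 = (1 + 5.67 λ)/(1 + 2.63 λ).
Solving: λ (I_D1 V_DS2 − I_D2 V_DS1) = I_D2 − I_D1, so λ = (1.27 − 1.09) / (1.09 × 5.67 − 1.27 × 2.63) = 0.18 / 2.84 = 0.0634 V⁻¹.

λ = 0.0634 V⁻¹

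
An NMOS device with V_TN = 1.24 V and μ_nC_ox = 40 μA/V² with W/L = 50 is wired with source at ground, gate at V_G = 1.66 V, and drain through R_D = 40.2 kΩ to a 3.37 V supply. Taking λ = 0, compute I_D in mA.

V_GS = V_G = 1.66 V, so V_ov = 1.66 − 1.24 = 0.42 V.
k_n = μ_nC_ox · (W/L) = 2 mA/V².
Assume saturation: I_D = ½ k_n V_ov² = 0.5 × 2 × 0.42² = 0.176 mA, giving V_DS = V_DD − I_D R_D = 3.37 − 0.176 × 40.2 = -3.72 V.
But -3.72 V < V_ov = 0.42 V, so the device is actually in triode.
In triode I_D = k_n[V_ov V_DS − ½ V_DS²] and I_D = (V_DD − V_DS)/R_D. Equating: 40.2 V_DS² − 34.77 V_DS + 3.37 = 0, giving V_DS = 0.111 V (the root below V_ov).
I_D = (3.37 − 0.111) / 40.2 = 0.0811 mA.

I_D = 0.0811 mA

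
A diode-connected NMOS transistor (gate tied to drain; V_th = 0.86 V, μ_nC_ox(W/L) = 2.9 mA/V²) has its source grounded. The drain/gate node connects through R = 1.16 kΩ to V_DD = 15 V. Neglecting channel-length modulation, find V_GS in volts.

With gate tied to drain, V_GS = V_DS ≥ V_GS − V_th, so the device is in saturation.
KCL at the drain: ½ k_n (V_GS − V_th)² = (V_DD − V_GS)/R.
Let x = V_GS − 0.86. Then 1.68 x² + x − 14.14 = 0, giving x = 2.62 V (positive root), so V_GS = 3.48 V.
I_D = (V_DD − V_GS)/R = (15 − 3.48) / 1.16 = 9.93 mA.

V_GS = 3.48 V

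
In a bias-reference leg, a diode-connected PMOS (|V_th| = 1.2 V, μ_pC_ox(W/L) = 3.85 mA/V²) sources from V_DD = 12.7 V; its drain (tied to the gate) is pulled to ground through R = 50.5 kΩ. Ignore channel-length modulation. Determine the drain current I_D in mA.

With gate tied to drain, V_SG = V_SD ≥ V_SG − |V_th|, so the device is in saturation.
KCL at the drain: ½ k_p (V_SG − |V_th|)² = (V_DD − V_SG)/R.
Let x = V_SG − 1.2. Then 97.2 x² + x − 11.5 = 0, giving x = 0.339 V (positive root), so V_SG = 1.54 V.
I_D = (V_DD − V_SG)/R = (12.7 − 1.54) / 50.5 = 0.221 mA.

I_D = 0.221 mA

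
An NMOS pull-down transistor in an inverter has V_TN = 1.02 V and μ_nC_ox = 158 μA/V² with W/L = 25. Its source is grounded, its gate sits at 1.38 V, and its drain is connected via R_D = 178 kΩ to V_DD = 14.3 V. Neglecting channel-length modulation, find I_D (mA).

V_GS = V_G = 1.38 V, so V_ov = 1.38 − 1.02 = 0.36 V.
k_n = μ_nC_ox · (W/L) = 3.95 mA/V².
Assume saturation: I_D = ½ k_n V_ov² = 0.5 × 3.95 × 0.36² = 0.256 mA, giving V_DS = V_DD − I_D R_D = 14.3 − 0.256 × 178 = -31.3 V.
But -31.3 V < V_ov = 0.36 V, so the device is actually in triode.
In triode I_D = k_n[V_ov V_DS − ½ V_DS²] and I_D = (V_DD − V_DS)/R_D. Equating: 352 V_DS² − 254.1 V_DS + 14.3 = 0, giving V_DS = 0.0615 V (the root below V_ov).
I_D = (14.3 − 0.0615) / 178 = 0.08 mA.

I_D = 0.0800 mA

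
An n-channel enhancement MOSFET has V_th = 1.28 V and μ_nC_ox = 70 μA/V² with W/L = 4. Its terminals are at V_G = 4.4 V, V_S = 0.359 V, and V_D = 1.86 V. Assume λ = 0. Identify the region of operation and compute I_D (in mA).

Triode; I_D = 0.845 mA

V_GS = V_G − V_S = 4.4 − 0.359 = 4.04 V; V_DS = V_D − V_S = 1.86 − 0.359 = 1.5 V.
k_n = μ_nC_ox · (W/L) = 0.28 mA/V².
V_ov = V_GS − V_th = 4.04 − 1.28 = 2.76 V.
Since V_DS = 1.5 V < V_ov = 2.76 V, the device is in the triode region.
I_D = k_n [V_ov · V_DS − ½ V_DS²] = 0.28 × [2.76 × 1.5 − 0.5 × 1.5²] = 0.845 mA.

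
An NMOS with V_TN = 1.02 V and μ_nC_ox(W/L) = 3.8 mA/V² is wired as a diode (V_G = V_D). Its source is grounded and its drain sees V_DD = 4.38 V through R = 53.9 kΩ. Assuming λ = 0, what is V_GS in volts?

With gate tied to drain, V_GS = V_DS ≥ V_GS − V_TN, so the device is in saturation.
KCL at the drain: ½ k_n (V_GS − V_TN)² = (V_DD − V_GS)/R.
Let x = V_GS − 1.02. Then 102 x² + x − 3.36 = 0, giving x = 0.176 V (positive root), so V_GS = 1.2 V.
I_D = (V_DD − V_GS)/R = (4.38 − 1.2) / 53.9 = 0.0591 mA.

V_GS = 1.20 V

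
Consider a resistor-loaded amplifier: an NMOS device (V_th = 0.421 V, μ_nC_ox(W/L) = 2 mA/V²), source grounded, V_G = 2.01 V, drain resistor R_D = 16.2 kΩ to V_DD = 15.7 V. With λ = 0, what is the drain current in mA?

I_D = 0.949 mA

V_GS = V_G = 2.01 V, so V_ov = 2.01 − 0.421 = 1.59 V.
Assume saturation: I_D = ½ k_n V_ov² = 0.5 × 2 × 1.59² = 2.52 mA, giving V_DS = V_DD − I_D R_D = 15.7 − 2.52 × 16.2 = -25.2 V.
But -25.2 V < V_ov = 1.59 V, so the device is actually in triode.
In triode I_D = k_n[V_ov V_DS − ½ V_DS²] and I_D = (V_DD − V_DS)/R_D. Equating: 16.2 V_DS² − 52.48 V_DS + 15.7 = 0, giving V_DS = 0.333 V (the root below V_ov).
I_D = (15.7 − 0.333) / 16.2 = 0.949 mA.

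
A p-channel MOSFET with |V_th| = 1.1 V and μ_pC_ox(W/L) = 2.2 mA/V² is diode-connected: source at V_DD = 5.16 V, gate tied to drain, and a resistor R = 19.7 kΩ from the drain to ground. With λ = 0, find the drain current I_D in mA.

I_D = 0.185 mA

With gate tied to drain, V_SG = V_SD ≥ V_SG − |V_th|, so the device is in saturation.
KCL at the drain: ½ k_p (V_SG − |V_th|)² = (V_DD − V_SG)/R.
Let x = V_SG − 1.1. Then 21.7 x² + x − 4.06 = 0, giving x = 0.41 V (positive root), so V_SG = 1.51 V.
I_D = (V_DD − V_SG)/R = (5.16 − 1.51) / 19.7 = 0.185 mA.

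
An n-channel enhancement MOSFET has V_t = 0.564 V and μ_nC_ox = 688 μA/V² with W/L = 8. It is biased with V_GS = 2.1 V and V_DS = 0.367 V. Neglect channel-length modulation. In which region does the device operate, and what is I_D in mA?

Triode; I_D = 2.73 mA

k_n = μ_nC_ox · (W/L) = 5.504 mA/V².
V_ov = V_GS − V_t = 2.1 − 0.564 = 1.54 V.
Since V_DS = 0.367 V < V_ov = 1.54 V, the device is in the triode region.
I_D = k_n [V_ov · V_DS − ½ V_DS²] = 5.504 × [1.54 × 0.367 − 0.5 × 0.367²] = 2.73 mA.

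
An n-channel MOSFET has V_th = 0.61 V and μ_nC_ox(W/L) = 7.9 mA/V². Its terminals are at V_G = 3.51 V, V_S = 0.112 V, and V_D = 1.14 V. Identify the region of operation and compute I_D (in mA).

Triode; I_D = 18.5 mA

V_GS = V_G − V_S = 3.51 − 0.112 = 3.4 V; V_DS = V_D − V_S = 1.14 − 0.112 = 1.03 V.
V_ov = V_GS − V_th = 3.4 − 0.61 = 2.79 V.
Since V_DS = 1.03 V < V_ov = 2.79 V, the device is in the triode region.
I_D = k_n [V_ov · V_DS − ½ V_DS²] = 7.9 × [2.79 × 1.03 − 0.5 × 1.03²] = 18.5 mA.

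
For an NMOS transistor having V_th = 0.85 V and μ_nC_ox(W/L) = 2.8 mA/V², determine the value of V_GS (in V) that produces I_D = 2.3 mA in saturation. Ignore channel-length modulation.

In saturation I_D = ½ k_n (V_GS − V_th)², so V_GS − V_th = √(2 I_D / k_n) = √(2 × 2.3 / 2.8) = 1.28 V.
V_GS = 0.85 + 1.28 = 2.13 V.

V_GS = 2.13 V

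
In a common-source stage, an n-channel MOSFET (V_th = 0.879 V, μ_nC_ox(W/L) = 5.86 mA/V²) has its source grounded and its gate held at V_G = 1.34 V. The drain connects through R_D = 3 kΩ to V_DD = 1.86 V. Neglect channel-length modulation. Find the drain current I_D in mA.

I_D = 0.527 mA

V_GS = V_G = 1.34 V, so V_ov = 1.34 − 0.879 = 0.461 V.
Assume saturation: I_D = ½ k_n V_ov² = 0.5 × 5.86 × 0.461² = 0.623 mA, giving V_DS = V_DD − I_D R_D = 1.86 − 0.623 × 3 = -0.00806 V.
But -0.00806 V < V_ov = 0.461 V, so the device is actually in triode.
In triode I_D = k_n[V_ov V_DS − ½ V_DS²] and I_D = (V_DD − V_DS)/R_D. Equating: 8.79 V_DS² − 9.104 V_DS + 1.86 = 0, giving V_DS = 0.28 V (the root below V_ov).
I_D = (1.86 − 0.28) / 3 = 0.527 mA.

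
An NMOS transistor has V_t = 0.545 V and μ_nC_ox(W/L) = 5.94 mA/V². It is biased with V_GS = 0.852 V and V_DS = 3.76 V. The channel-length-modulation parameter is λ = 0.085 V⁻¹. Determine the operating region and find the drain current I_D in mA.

V_ov = V_GS − V_t = 0.852 − 0.545 = 0.307 V.
Since V_DS = 3.76 V ≥ V_ov = 0.307 V, the device is in saturation.
I_D = ½ k_n V_ov² (1 + λ V_DS) = 0.5 × 5.94 × 0.307² × (1 + 0.085 × 3.76) = 0.369 mA.

Saturation; I_D = 0.369 mA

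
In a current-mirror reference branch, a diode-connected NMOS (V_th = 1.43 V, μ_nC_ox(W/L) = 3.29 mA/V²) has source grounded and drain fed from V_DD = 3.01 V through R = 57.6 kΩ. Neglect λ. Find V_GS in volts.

With gate tied to drain, V_GS = V_DS ≥ V_GS − V_th, so the device is in saturation.
KCL at the drain: ½ k_n (V_GS − V_th)² = (V_DD − V_GS)/R.
Let x = V_GS − 1.43. Then 94.8 x² + x − 1.58 = 0, giving x = 0.124 V (positive root), so V_GS = 1.55 V.
I_D = (V_DD − V_GS)/R = (3.01 − 1.55) / 57.6 = 0.0253 mA.

V_GS = 1.55 V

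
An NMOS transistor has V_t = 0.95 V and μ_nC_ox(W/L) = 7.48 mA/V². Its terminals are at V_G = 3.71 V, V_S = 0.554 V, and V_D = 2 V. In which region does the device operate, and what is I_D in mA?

V_GS = V_G − V_S = 3.71 − 0.554 = 3.16 V; V_DS = V_D − V_S = 2 − 0.554 = 1.45 V.
V_ov = V_GS − V_t = 3.16 − 0.95 = 2.21 V.
Since V_DS = 1.45 V < V_ov = 2.21 V, the device is in the triode region.
I_D = k_n [V_ov · V_DS − ½ V_DS²] = 7.48 × [2.21 × 1.45 − 0.5 × 1.45²] = 16 mA.

Triode; I_D = 16.0 mA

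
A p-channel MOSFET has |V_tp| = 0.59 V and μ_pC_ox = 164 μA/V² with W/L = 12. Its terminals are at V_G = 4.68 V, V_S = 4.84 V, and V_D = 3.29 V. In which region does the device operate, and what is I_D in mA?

Cutoff; I_D = 0 mA

V_SG = V_S − V_G = 4.84 − 4.68 = 0.16 V; V_SD = V_S − V_D = 4.84 − 3.29 = 1.55 V.
V_SG = 0.16 V < |V_tp| = 0.59 V, so the transistor is in cutoff.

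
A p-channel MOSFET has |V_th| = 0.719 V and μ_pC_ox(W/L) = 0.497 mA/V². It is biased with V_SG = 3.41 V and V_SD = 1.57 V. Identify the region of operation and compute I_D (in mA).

V_ov = V_SG − |V_th| = 3.41 − 0.719 = 2.69 V.
Since V_SD = 1.57 V < V_ov = 2.69 V, the device is in the triode region.
I_D = k_p [V_ov · V_SD − ½ V_SD²] = 0.497 × [2.69 × 1.57 − 0.5 × 1.57²] = 1.49 mA.

Triode; I_D = 1.49 mA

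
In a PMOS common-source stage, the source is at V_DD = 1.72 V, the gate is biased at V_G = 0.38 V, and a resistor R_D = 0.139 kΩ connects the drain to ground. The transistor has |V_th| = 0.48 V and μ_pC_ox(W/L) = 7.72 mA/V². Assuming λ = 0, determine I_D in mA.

V_SG = V_DD − V_G = 1.72 − 0.38 = 1.34 V, so V_ov = 1.34 − 0.48 = 0.86 V.
Assume saturation: I_D = ½ k_p V_ov² = 0.5 × 7.72 × 0.86² = 2.85 mA, giving V_SD = V_DD − I_D R_D = 1.72 − 2.85 × 0.139 = 1.32 V.
V_SD = 1.32 V ≥ V_ov = 0.86 V, confirming saturation.

I_D = 2.85 mA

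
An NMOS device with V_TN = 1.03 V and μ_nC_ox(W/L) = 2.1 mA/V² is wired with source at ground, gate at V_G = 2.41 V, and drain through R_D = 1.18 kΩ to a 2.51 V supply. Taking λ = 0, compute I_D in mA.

I_D = 1.53 mA

V_GS = V_G = 2.41 V, so V_ov = 2.41 − 1.03 = 1.38 V.
Assume saturation: I_D = ½ k_n V_ov² = 0.5 × 2.1 × 1.38² = 2 mA, giving V_DS = V_DD − I_D R_D = 2.51 − 2 × 1.18 = 0.15 V.
But 0.15 V < V_ov = 1.38 V, so the device is actually in triode.
In triode I_D = k_n[V_ov V_DS − ½ V_DS²] and I_D = (V_DD − V_DS)/R_D. Equating: 1.24 V_DS² − 4.42 V_DS + 2.51 = 0, giving V_DS = 0.709 V (the root below V_ov).
I_D = (2.51 − 0.709) / 1.18 = 1.53 mA.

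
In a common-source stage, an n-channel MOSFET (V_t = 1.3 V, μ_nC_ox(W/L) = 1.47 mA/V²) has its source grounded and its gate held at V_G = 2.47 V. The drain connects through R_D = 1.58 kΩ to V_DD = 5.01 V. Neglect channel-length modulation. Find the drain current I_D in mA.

I_D = 1.01 mA

V_GS = V_G = 2.47 V, so V_ov = 2.47 − 1.3 = 1.17 V.
Assume saturation: I_D = ½ k_n V_ov² = 0.5 × 1.47 × 1.17² = 1.01 mA, giving V_DS = V_DD − I_D R_D = 5.01 − 1.01 × 1.58 = 3.42 V.
V_DS = 3.42 V ≥ V_ov = 1.17 V, confirming saturation.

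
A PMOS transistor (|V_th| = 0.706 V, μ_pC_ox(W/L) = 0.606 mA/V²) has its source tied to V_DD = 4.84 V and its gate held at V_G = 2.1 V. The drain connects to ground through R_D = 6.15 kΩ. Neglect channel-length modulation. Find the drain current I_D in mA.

V_SG = V_DD − V_G = 4.84 − 2.1 = 2.74 V, so V_ov = 2.74 − 0.706 = 2.03 V.
Assume saturation: I_D = ½ k_p V_ov² = 0.5 × 0.606 × 2.03² = 1.25 mA, giving V_SD = V_DD − I_D R_D = 4.84 − 1.25 × 6.15 = -2.87 V.
But -2.87 V < V_ov = 2.03 V, so the device is actually in triode.
In triode I_D = k_p[V_ov V_SD − ½ V_SD²] and I_D = (V_DD − V_SD)/R_D. Equating: 1.86 V_SD² − 8.581 V_SD + 4.84 = 0, giving V_SD = 0.658 V (the root below V_ov).
I_D = (4.84 − 0.658) / 6.15 = 0.68 mA.

I_D = 0.680 mA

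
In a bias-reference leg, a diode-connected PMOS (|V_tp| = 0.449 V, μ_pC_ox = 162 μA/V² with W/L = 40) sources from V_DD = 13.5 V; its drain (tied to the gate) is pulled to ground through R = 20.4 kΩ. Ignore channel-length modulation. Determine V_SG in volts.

With gate tied to drain, V_SG = V_SD ≥ V_SG − |V_tp|, so the device is in saturation.
k_p = μ_pC_ox · (W/L) = 6.48 mA/V².
KCL at the drain: ½ k_p (V_SG − |V_tp|)² = (V_DD − V_SG)/R.
Let x = V_SG − 0.449. Then 66.1 x² + x − 13.05 = 0, giving x = 0.437 V (positive root), so V_SG = 0.886 V.
I_D = (V_DD − V_SG)/R = (13.5 − 0.886) / 20.4 = 0.618 mA.

V_SG = 0.886 V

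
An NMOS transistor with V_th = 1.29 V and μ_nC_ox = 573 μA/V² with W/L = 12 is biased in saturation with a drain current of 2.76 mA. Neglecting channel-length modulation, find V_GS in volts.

k_n = μ_nC_ox · (W/L) = 6.876 mA/V².
In saturation I_D = ½ k_n (V_GS − V_th)², so V_GS − V_th = √(2 I_D / k_n) = √(2 × 2.76 / 6.876) = 0.896 V.
V_GS = 1.29 + 0.896 = 2.19 V.

V_GS = 2.19 V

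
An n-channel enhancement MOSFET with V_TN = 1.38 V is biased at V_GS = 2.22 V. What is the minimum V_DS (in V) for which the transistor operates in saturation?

V_DS,sat = 0.840 V

The boundary between triode and saturation is V_DS = V_GS − V_TN = V_ov.
V_ov = 2.22 − 1.38 = 0.84 V.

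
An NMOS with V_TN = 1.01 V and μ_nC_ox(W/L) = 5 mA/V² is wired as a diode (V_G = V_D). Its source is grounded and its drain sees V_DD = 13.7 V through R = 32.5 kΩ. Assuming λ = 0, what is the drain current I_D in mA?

With gate tied to drain, V_GS = V_DS ≥ V_GS − V_TN, so the device is in saturation.
KCL at the drain: ½ k_n (V_GS − V_TN)² = (V_DD − V_GS)/R.
Let x = V_GS − 1.01. Then 81.2 x² + x − 12.69 = 0, giving x = 0.389 V (positive root), so V_GS = 1.4 V.
I_D = (V_DD − V_GS)/R = (13.7 − 1.4) / 32.5 = 0.378 mA.

I_D = 0.378 mA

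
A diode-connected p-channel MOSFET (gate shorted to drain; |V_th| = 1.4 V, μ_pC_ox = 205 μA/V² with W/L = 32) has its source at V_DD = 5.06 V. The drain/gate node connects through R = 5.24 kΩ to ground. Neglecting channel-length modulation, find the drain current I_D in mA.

I_D = 0.616 mA

With gate tied to drain, V_SG = V_SD ≥ V_SG − |V_th|, so the device is in saturation.
k_p = μ_pC_ox · (W/L) = 6.56 mA/V².
KCL at the drain: ½ k_p (V_SG − |V_th|)² = (V_DD − V_SG)/R.
Let x = V_SG − 1.4. Then 17.2 x² + x − 3.66 = 0, giving x = 0.433 V (positive root), so V_SG = 1.83 V.
I_D = (V_DD − V_SG)/R = (5.06 − 1.83) / 5.24 = 0.616 mA.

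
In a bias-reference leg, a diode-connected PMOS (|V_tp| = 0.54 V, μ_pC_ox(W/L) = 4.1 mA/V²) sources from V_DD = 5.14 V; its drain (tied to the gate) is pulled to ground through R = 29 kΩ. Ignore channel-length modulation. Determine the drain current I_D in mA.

With gate tied to drain, V_SG = V_SD ≥ V_SG − |V_tp|, so the device is in saturation.
KCL at the drain: ½ k_p (V_SG − |V_tp|)² = (V_DD − V_SG)/R.
Let x = V_SG − 0.54. Then 59.4 x² + x − 4.6 = 0, giving x = 0.27 V (positive root), so V_SG = 0.81 V.
I_D = (V_DD − V_SG)/R = (5.14 − 0.81) / 29 = 0.149 mA.

I_D = 0.149 mA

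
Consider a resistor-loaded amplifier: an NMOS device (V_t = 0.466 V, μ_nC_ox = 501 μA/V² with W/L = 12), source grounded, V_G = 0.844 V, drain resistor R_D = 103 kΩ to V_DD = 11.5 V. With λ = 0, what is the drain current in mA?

I_D = 0.111 mA

V_GS = V_G = 0.844 V, so V_ov = 0.844 − 0.466 = 0.378 V.
k_n = μ_nC_ox · (W/L) = 6.012 mA/V².
Assume saturation: I_D = ½ k_n V_ov² = 0.5 × 6.012 × 0.378² = 0.43 mA, giving V_DS = V_DD − I_D R_D = 11.5 − 0.43 × 103 = -32.7 V.
But -32.7 V < V_ov = 0.378 V, so the device is actually in triode.
In triode I_D = k_n[V_ov V_DS − ½ V_DS²] and I_D = (V_DD − V_DS)/R_D. Equating: 310 V_DS² − 235.1 V_DS + 11.5 = 0, giving V_DS = 0.0526 V (the root below V_ov).
I_D = (11.5 − 0.0526) / 103 = 0.111 mA.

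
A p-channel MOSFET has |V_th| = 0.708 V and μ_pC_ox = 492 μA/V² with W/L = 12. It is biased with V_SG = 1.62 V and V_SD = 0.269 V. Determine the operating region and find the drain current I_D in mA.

Triode; I_D = 1.23 mA

k_p = μ_pC_ox · (W/L) = 5.904 mA/V².
V_ov = V_SG − |V_th| = 1.62 − 0.708 = 0.912 V.
Since V_SD = 0.269 V < V_ov = 0.912 V, the device is in the triode region.
I_D = k_p [V_ov · V_SD − ½ V_SD²] = 5.904 × [0.912 × 0.269 − 0.5 × 0.269²] = 1.23 mA.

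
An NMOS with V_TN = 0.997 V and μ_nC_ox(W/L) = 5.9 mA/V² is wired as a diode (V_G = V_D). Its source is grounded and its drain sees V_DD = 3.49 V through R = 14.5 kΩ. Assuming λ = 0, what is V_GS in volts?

With gate tied to drain, V_GS = V_DS ≥ V_GS − V_TN, so the device is in saturation.
KCL at the drain: ½ k_n (V_GS − V_TN)² = (V_DD − V_GS)/R.
Let x = V_GS − 0.997. Then 42.8 x² + x − 2.493 = 0, giving x = 0.23 V (positive root), so V_GS = 1.23 V.
I_D = (V_DD − V_GS)/R = (3.49 − 1.23) / 14.5 = 0.156 mA.

V_GS = 1.23 V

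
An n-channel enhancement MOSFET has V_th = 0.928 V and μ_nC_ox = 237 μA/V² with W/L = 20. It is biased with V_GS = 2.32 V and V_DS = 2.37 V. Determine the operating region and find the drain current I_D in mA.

Saturation; I_D = 4.59 mA

k_n = μ_nC_ox · (W/L) = 4.74 mA/V².
V_ov = V_GS − V_th = 2.32 − 0.928 = 1.39 V.
Since V_DS = 2.37 V ≥ V_ov = 1.39 V, the device is in saturation.
I_D = ½ k_n V_ov² = 0.5 × 4.74 × 1.39² = 4.59 mA.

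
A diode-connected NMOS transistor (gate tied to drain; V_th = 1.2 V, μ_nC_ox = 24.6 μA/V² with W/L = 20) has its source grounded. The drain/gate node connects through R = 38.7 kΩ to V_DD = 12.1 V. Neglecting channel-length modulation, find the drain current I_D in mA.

With gate tied to drain, V_GS = V_DS ≥ V_GS − V_th, so the device is in saturation.
k_n = μ_nC_ox · (W/L) = 0.492 mA/V².
KCL at the drain: ½ k_n (V_GS − V_th)² = (V_DD − V_GS)/R.
Let x = V_GS − 1.2. Then 9.52 x² + x − 10.9 = 0, giving x = 1.02 V (positive root), so V_GS = 2.22 V.
I_D = (V_DD − V_GS)/R = (12.1 − 2.22) / 38.7 = 0.255 mA.

I_D = 0.255 mA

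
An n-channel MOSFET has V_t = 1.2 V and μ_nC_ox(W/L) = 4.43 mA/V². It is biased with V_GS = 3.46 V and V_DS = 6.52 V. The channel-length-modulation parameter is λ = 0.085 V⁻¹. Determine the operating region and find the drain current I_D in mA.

Saturation; I_D = 17.6 mA

V_ov = V_GS − V_t = 3.46 − 1.2 = 2.26 V.
Since V_DS = 6.52 V ≥ V_ov = 2.26 V, the device is in saturation.
I_D = ½ k_n V_ov² (1 + λ V_DS) = 0.5 × 4.43 × 2.26² × (1 + 0.085 × 6.52) = 17.6 mA.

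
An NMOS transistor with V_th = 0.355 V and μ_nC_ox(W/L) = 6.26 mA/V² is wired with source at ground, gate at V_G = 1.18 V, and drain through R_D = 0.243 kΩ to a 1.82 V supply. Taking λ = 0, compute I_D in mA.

I_D = 2.13 mA

V_GS = V_G = 1.18 V, so V_ov = 1.18 − 0.355 = 0.825 V.
Assume saturation: I_D = ½ k_n V_ov² = 0.5 × 6.26 × 0.825² = 2.13 mA, giving V_DS = V_DD − I_D R_D = 1.82 − 2.13 × 0.243 = 1.3 V.
V_DS = 1.3 V ≥ V_ov = 0.825 V, confirming saturation.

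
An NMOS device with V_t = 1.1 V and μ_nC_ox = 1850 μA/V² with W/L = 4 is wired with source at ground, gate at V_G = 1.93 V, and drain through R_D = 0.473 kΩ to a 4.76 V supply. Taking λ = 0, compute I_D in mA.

V_GS = V_G = 1.93 V, so V_ov = 1.93 − 1.1 = 0.83 V.
k_n = μ_nC_ox · (W/L) = 7.4 mA/V².
Assume saturation: I_D = ½ k_n V_ov² = 0.5 × 7.4 × 0.83² = 2.55 mA, giving V_DS = V_DD − I_D R_D = 4.76 − 2.55 × 0.473 = 3.55 V.
V_DS = 3.55 V ≥ V_ov = 0.83 V, confirming saturation.

I_D = 2.55 mA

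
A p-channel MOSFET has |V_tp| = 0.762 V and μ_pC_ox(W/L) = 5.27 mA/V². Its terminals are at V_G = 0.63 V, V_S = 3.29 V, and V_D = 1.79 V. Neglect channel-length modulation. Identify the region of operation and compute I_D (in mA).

Triode; I_D = 9.07 mA

V_SG = V_S − V_G = 3.29 − 0.63 = 2.66 V; V_SD = V_S − V_D = 3.29 − 1.79 = 1.5 V.
V_ov = V_SG − |V_tp| = 2.66 − 0.762 = 1.9 V.
Since V_SD = 1.5 V < V_ov = 1.9 V, the device is in the triode region.
I_D = k_p [V_ov · V_SD − ½ V_SD²] = 5.27 × [1.9 × 1.5 − 0.5 × 1.5²] = 9.07 mA.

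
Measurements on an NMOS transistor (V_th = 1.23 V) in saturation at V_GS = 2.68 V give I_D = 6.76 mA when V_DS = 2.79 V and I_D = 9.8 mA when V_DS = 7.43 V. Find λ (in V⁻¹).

λ = 0.133 V⁻¹

With V_GS fixed, I_D ∝ (1 + λ V_DS) in saturation, so I_D2/I_D1 = (1 + λ V_DS2)/(1 + λ V_DS1).
9.8/6.76 = 1.45 = (1 + 7.43 λ)/(1 + 2.79 λ).
Solving: λ (I_D1 V_DS2 − I_D2 V_DS1) = I_D2 − I_D1, so λ = (9.8 − 6.76) / (6.76 × 7.43 − 9.8 × 2.79) = 3.04 / 22.9 = 0.133 V⁻¹.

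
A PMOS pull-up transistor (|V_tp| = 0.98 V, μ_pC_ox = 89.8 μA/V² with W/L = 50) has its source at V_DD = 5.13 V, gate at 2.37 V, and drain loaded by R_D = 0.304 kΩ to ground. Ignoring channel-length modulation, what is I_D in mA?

I_D = 7.11 mA

V_SG = V_DD − V_G = 5.13 − 2.37 = 2.76 V, so V_ov = 2.76 − 0.98 = 1.78 V.
k_p = μ_pC_ox · (W/L) = 4.49 mA/V².
Assume saturation: I_D = ½ k_p V_ov² = 0.5 × 4.49 × 1.78² = 7.11 mA, giving V_SD = V_DD − I_D R_D = 5.13 − 7.11 × 0.304 = 2.97 V.
V_SD = 2.97 V ≥ V_ov = 1.78 V, confirming saturation.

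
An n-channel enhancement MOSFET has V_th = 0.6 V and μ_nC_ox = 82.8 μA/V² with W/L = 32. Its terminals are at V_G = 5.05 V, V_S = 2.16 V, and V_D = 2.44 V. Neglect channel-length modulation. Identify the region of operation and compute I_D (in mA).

V_GS = V_G − V_S = 5.05 − 2.16 = 2.89 V; V_DS = V_D − V_S = 2.44 − 2.16 = 0.28 V.
k_n = μ_nC_ox · (W/L) = 2.65 mA/V².
V_ov = V_GS − V_th = 2.89 − 0.6 = 2.29 V.
Since V_DS = 0.28 V < V_ov = 2.29 V, the device is in the triode region.
I_D = k_n [V_ov · V_DS − ½ V_DS²] = 2.65 × [2.29 × 0.28 − 0.5 × 0.28²] = 1.6 mA.

Triode; I_D = 1.60 mA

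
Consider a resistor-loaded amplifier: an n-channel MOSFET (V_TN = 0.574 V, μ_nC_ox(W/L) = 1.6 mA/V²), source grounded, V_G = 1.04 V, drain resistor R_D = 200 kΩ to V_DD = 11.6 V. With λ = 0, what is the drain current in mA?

I_D = 0.0576 mA

V_GS = V_G = 1.04 V, so V_ov = 1.04 − 0.574 = 0.466 V.
Assume saturation: I_D = ½ k_n V_ov² = 0.5 × 1.6 × 0.466² = 0.174 mA, giving V_DS = V_DD − I_D R_D = 11.6 − 0.174 × 200 = -23.1 V.
But -23.1 V < V_ov = 0.466 V, so the device is actually in triode.
In triode I_D = k_n[V_ov V_DS − ½ V_DS²] and I_D = (V_DD − V_DS)/R_D. Equating: 160 V_DS² − 150.1 V_DS + 11.6 = 0, giving V_DS = 0.085 V (the root below V_ov).
I_D = (11.6 − 0.085) / 200 = 0.0576 mA.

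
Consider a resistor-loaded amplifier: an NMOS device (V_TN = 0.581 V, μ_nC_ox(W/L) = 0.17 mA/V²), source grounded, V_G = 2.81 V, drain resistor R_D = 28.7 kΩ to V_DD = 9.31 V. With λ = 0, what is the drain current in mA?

V_GS = V_G = 2.81 V, so V_ov = 2.81 − 0.581 = 2.23 V.
Assume saturation: I_D = ½ k_n V_ov² = 0.5 × 0.17 × 2.23² = 0.422 mA, giving V_DS = V_DD − I_D R_D = 9.31 − 0.422 × 28.7 = -2.81 V.
But -2.81 V < V_ov = 2.23 V, so the device is actually in triode.
In triode I_D = k_n[V_ov V_DS − ½ V_DS²] and I_D = (V_DD − V_DS)/R_D. Equating: 2.44 V_DS² − 11.88 V_DS + 9.31 = 0, giving V_DS = 0.982 V (the root below V_ov).
I_D = (9.31 − 0.982) / 28.7 = 0.29 mA.

I_D = 0.290 mA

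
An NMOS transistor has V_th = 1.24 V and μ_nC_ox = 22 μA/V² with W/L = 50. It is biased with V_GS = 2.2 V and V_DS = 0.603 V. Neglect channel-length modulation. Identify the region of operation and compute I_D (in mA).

k_n = μ_nC_ox · (W/L) = 1.1 mA/V².
V_ov = V_GS − V_th = 2.2 − 1.24 = 0.96 V.
Since V_DS = 0.603 V < V_ov = 0.96 V, the device is in the triode region.
I_D = k_n [V_ov · V_DS − ½ V_DS²] = 1.1 × [0.96 × 0.603 − 0.5 × 0.603²] = 0.437 mA.

Triode; I_D = 0.437 mA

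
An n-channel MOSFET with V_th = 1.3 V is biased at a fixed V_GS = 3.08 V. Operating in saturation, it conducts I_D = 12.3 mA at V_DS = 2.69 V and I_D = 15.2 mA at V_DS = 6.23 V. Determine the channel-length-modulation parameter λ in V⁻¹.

With V_GS fixed, I_D ∝ (1 + λ V_DS) in saturation, so I_D2/I_D1 = (1 + λ V_DS2)/(1 + λ V_DS1).
15.2/12.3 = 1.236 = (1 + 6.23 λ)/(1 + 2.69 λ).
Solving: λ (I_D1 V_DS2 − I_D2 V_DS1) = I_D2 − I_D1, so λ = (15.2 − 12.3) / (12.3 × 6.23 − 15.2 × 2.69) = 2.9 / 35.7 = 0.0811 V⁻¹.

λ = 0.0811 V⁻¹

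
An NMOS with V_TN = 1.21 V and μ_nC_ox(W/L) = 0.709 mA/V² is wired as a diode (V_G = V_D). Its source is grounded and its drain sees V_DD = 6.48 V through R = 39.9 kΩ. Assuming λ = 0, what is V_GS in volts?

V_GS = 1.79 V

With gate tied to drain, V_GS = V_DS ≥ V_GS − V_TN, so the device is in saturation.
KCL at the drain: ½ k_n (V_GS − V_TN)² = (V_DD − V_GS)/R.
Let x = V_GS − 1.21. Then 14.1 x² + x − 5.27 = 0, giving x = 0.576 V (positive root), so V_GS = 1.79 V.
I_D = (V_DD − V_GS)/R = (6.48 − 1.79) / 39.9 = 0.118 mA.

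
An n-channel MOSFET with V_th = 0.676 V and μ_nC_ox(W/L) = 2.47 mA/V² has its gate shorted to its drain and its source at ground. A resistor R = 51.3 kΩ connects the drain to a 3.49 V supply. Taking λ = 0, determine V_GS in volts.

With gate tied to drain, V_GS = V_DS ≥ V_GS − V_th, so the device is in saturation.
KCL at the drain: ½ k_n (V_GS − V_th)² = (V_DD − V_GS)/R.
Let x = V_GS − 0.676. Then 63.4 x² + x − 2.814 = 0, giving x = 0.203 V (positive root), so V_GS = 0.879 V.
I_D = (V_DD − V_GS)/R = (3.49 − 0.879) / 51.3 = 0.0509 mA.

V_GS = 0.879 V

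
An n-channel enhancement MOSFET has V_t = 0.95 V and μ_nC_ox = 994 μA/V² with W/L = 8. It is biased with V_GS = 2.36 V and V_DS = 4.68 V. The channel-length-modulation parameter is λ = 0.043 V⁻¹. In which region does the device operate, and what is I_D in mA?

Saturation; I_D = 9.50 mA

k_n = μ_nC_ox · (W/L) = 7.952 mA/V².
V_ov = V_GS − V_t = 2.36 − 0.95 = 1.41 V.
Since V_DS = 4.68 V ≥ V_ov = 1.41 V, the device is in saturation.
I_D = ½ k_n V_ov² (1 + λ V_DS) = 0.5 × 7.952 × 1.41² × (1 + 0.043 × 4.68) = 9.5 mA.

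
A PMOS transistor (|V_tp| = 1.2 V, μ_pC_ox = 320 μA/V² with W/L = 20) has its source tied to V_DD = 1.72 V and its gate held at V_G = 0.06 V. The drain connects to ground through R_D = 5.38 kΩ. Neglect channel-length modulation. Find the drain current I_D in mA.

I_D = 0.298 mA

V_SG = V_DD − V_G = 1.72 − 0.06 = 1.66 V, so V_ov = 1.66 − 1.2 = 0.46 V.
k_p = μ_pC_ox · (W/L) = 6.4 mA/V².
Assume saturation: I_D = ½ k_p V_ov² = 0.5 × 6.4 × 0.46² = 0.677 mA, giving V_SD = V_DD − I_D R_D = 1.72 − 0.677 × 5.38 = -1.92 V.
But -1.92 V < V_ov = 0.46 V, so the device is actually in triode.
In triode I_D = k_p[V_ov V_SD − ½ V_SD²] and I_D = (V_DD − V_SD)/R_D. Equating: 17.2 V_SD² − 16.84 V_SD + 1.72 = 0, giving V_SD = 0.116 V (the root below V_ov).
I_D = (1.72 − 0.116) / 5.38 = 0.298 mA.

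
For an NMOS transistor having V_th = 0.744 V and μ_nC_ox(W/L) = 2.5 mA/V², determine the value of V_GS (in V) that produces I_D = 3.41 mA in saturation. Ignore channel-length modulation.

V_GS = 2.40 V

In saturation I_D = ½ k_n (V_GS − V_th)², so V_GS − V_th = √(2 I_D / k_n) = √(2 × 3.41 / 2.5) = 1.65 V.
V_GS = 0.744 + 1.65 = 2.4 V.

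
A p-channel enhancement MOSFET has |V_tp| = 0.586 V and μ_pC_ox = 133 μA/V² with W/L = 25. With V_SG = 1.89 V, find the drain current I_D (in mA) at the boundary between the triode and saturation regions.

I_D = 2.83 mA

At the boundary V_SD = V_ov = V_SG − |V_tp| = 1.89 − 0.586 = 1.3 V.
k_p = μ_pC_ox · (W/L) = 3.325 mA/V².
I_D = ½ k_p V_ov² = 0.5 × 3.325 × 1.3² = 2.83 mA.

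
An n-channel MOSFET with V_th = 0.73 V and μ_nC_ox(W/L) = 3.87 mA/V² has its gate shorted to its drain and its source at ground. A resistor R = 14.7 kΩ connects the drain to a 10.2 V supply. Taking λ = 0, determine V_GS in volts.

With gate tied to drain, V_GS = V_DS ≥ V_GS − V_th, so the device is in saturation.
KCL at the drain: ½ k_n (V_GS − V_th)² = (V_DD − V_GS)/R.
Let x = V_GS − 0.73. Then 28.4 x² + x − 9.47 = 0, giving x = 0.56 V (positive root), so V_GS = 1.29 V.
I_D = (V_DD − V_GS)/R = (10.2 − 1.29) / 14.7 = 0.606 mA.

V_GS = 1.29 V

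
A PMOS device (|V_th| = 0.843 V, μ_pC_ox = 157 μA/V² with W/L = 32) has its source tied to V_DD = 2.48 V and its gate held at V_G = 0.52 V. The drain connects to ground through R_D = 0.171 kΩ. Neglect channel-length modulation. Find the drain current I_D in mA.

I_D = 3.13 mA

V_SG = V_DD − V_G = 2.48 − 0.52 = 1.96 V, so V_ov = 1.96 − 0.843 = 1.12 V.
k_p = μ_pC_ox · (W/L) = 5.024 mA/V².
Assume saturation: I_D = ½ k_p V_ov² = 0.5 × 5.024 × 1.12² = 3.13 mA, giving V_SD = V_DD − I_D R_D = 2.48 − 3.13 × 0.171 = 1.94 V.
V_SD = 1.94 V ≥ V_ov = 1.12 V, confirming saturation.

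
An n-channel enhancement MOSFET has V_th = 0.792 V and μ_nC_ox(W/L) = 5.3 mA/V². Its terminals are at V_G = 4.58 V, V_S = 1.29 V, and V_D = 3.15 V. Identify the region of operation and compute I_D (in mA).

V_GS = V_G − V_S = 4.58 − 1.29 = 3.29 V; V_DS = V_D − V_S = 3.15 − 1.29 = 1.86 V.
V_ov = V_GS − V_th = 3.29 − 0.792 = 2.5 V.
Since V_DS = 1.86 V < V_ov = 2.5 V, the device is in the triode region.
I_D = k_n [V_ov · V_DS − ½ V_DS²] = 5.3 × [2.5 × 1.86 − 0.5 × 1.86²] = 15.5 mA.

Triode; I_D = 15.5 mA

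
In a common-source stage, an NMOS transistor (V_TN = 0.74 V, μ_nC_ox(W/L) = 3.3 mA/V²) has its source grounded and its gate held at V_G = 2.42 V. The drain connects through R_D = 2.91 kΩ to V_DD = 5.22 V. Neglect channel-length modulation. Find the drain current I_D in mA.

V_GS = V_G = 2.42 V, so V_ov = 2.42 − 0.74 = 1.68 V.
Assume saturation: I_D = ½ k_n V_ov² = 0.5 × 3.3 × 1.68² = 4.66 mA, giving V_DS = V_DD − I_D R_D = 5.22 − 4.66 × 2.91 = -8.33 V.
But -8.33 V < V_ov = 1.68 V, so the device is actually in triode.
In triode I_D = k_n[V_ov V_DS − ½ V_DS²] and I_D = (V_DD − V_DS)/R_D. Equating: 4.8 V_DS² − 17.13 V_DS + 5.22 = 0, giving V_DS = 0.336 V (the root below V_ov).
I_D = (5.22 − 0.336) / 2.91 = 1.68 mA.

I_D = 1.68 mA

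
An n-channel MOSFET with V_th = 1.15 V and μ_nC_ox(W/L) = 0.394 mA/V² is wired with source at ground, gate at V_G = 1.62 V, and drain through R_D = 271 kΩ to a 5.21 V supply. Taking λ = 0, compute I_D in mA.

V_GS = V_G = 1.62 V, so V_ov = 1.62 − 1.15 = 0.47 V.
Assume saturation: I_D = ½ k_n V_ov² = 0.5 × 0.394 × 0.47² = 0.0435 mA, giving V_DS = V_DD − I_D R_D = 5.21 − 0.0435 × 271 = -6.58 V.
But -6.58 V < V_ov = 0.47 V, so the device is actually in triode.
In triode I_D = k_n[V_ov V_DS − ½ V_DS²] and I_D = (V_DD − V_DS)/R_D. Equating: 53.4 V_DS² − 51.18 V_DS + 5.21 = 0, giving V_DS = 0.116 V (the root below V_ov).
I_D = (5.21 − 0.116) / 271 = 0.0188 mA.

I_D = 0.0188 mA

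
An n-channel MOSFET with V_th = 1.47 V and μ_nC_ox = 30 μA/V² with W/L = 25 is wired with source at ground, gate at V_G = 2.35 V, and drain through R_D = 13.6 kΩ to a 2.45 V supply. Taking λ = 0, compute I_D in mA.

V_GS = V_G = 2.35 V, so V_ov = 2.35 − 1.47 = 0.88 V.
k_n = μ_nC_ox · (W/L) = 0.75 mA/V².
Assume saturation: I_D = ½ k_n V_ov² = 0.5 × 0.75 × 0.88² = 0.29 mA, giving V_DS = V_DD − I_D R_D = 2.45 − 0.29 × 13.6 = -1.5 V.
But -1.5 V < V_ov = 0.88 V, so the device is actually in triode.
In triode I_D = k_n[V_ov V_DS − ½ V_DS²] and I_D = (V_DD − V_DS)/R_D. Equating: 5.1 V_DS² − 9.976 V_DS + 2.45 = 0, giving V_DS = 0.288 V (the root below V_ov).
I_D = (2.45 − 0.288) / 13.6 = 0.159 mA.

I_D = 0.159 mA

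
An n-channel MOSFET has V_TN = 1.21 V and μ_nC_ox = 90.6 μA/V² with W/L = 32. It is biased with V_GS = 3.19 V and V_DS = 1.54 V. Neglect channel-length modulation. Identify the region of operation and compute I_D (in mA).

k_n = μ_nC_ox · (W/L) = 2.899 mA/V².
V_ov = V_GS − V_TN = 3.19 − 1.21 = 1.98 V.
Since V_DS = 1.54 V < V_ov = 1.98 V, the device is in the triode region.
I_D = k_n [V_ov · V_DS − ½ V_DS²] = 2.899 × [1.98 × 1.54 − 0.5 × 1.54²] = 5.4 mA.

Triode; I_D = 5.40 mA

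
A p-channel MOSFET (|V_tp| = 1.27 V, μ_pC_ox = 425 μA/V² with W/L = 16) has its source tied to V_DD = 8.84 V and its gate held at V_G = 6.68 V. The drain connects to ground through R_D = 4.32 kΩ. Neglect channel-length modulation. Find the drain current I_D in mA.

V_SG = V_DD − V_G = 8.84 − 6.68 = 2.16 V, so V_ov = 2.16 − 1.27 = 0.89 V.
k_p = μ_pC_ox · (W/L) = 6.8 mA/V².
Assume saturation: I_D = ½ k_p V_ov² = 0.5 × 6.8 × 0.89² = 2.69 mA, giving V_SD = V_DD − I_D R_D = 8.84 − 2.69 × 4.32 = -2.79 V.
But -2.79 V < V_ov = 0.89 V, so the device is actually in triode.
In triode I_D = k_p[V_ov V_SD − ½ V_SD²] and I_D = (V_DD − V_SD)/R_D. Equating: 14.7 V_SD² − 27.14 V_SD + 8.84 = 0, giving V_SD = 0.422 V (the root below V_ov).
I_D = (8.84 − 0.422) / 4.32 = 1.95 mA.

I_D = 1.95 mA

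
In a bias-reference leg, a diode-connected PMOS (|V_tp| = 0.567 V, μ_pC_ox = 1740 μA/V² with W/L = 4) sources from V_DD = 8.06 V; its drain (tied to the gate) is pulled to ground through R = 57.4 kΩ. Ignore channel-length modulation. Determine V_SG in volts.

V_SG = 0.758 V

With gate tied to drain, V_SG = V_SD ≥ V_SG − |V_tp|, so the device is in saturation.
k_p = μ_pC_ox · (W/L) = 6.96 mA/V².
KCL at the drain: ½ k_p (V_SG − |V_tp|)² = (V_DD − V_SG)/R.
Let x = V_SG − 0.567. Then 200 x² + x − 7.493 = 0, giving x = 0.191 V (positive root), so V_SG = 0.758 V.
I_D = (V_DD − V_SG)/R = (8.06 − 0.758) / 57.4 = 0.127 mA.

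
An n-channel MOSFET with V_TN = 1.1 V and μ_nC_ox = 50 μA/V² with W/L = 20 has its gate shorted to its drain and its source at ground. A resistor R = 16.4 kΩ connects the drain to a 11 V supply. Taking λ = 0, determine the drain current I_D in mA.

With gate tied to drain, V_GS = V_DS ≥ V_GS − V_TN, so the device is in saturation.
k_n = μ_nC_ox · (W/L) = 1 mA/V².
KCL at the drain: ½ k_n (V_GS − V_TN)² = (V_DD − V_GS)/R.
Let x = V_GS − 1.1. Then 8.2 x² + x − 9.9 = 0, giving x = 1.04 V (positive root), so V_GS = 2.14 V.
I_D = (V_DD − V_GS)/R = (11 − 2.14) / 16.4 = 0.54 mA.

I_D = 0.540 mA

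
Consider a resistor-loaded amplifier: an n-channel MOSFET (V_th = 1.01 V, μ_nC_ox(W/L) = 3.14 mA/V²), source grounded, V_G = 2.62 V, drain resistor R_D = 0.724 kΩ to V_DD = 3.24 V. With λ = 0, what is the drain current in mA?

I_D = 3.25 mA

V_GS = V_G = 2.62 V, so V_ov = 2.62 − 1.01 = 1.61 V.
Assume saturation: I_D = ½ k_n V_ov² = 0.5 × 3.14 × 1.61² = 4.07 mA, giving V_DS = V_DD − I_D R_D = 3.24 − 4.07 × 0.724 = 0.294 V.
But 0.294 V < V_ov = 1.61 V, so the device is actually in triode.
In triode I_D = k_n[V_ov V_DS − ½ V_DS²] and I_D = (V_DD − V_DS)/R_D. Equating: 1.14 V_DS² − 4.66 V_DS + 3.24 = 0, giving V_DS = 0.887 V (the root below V_ov).
I_D = (3.24 − 0.887) / 0.724 = 3.25 mA.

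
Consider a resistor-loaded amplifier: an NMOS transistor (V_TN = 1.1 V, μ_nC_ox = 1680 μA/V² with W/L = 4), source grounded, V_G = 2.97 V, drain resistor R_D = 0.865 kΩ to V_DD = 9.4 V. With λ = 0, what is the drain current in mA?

V_GS = V_G = 2.97 V, so V_ov = 2.97 − 1.1 = 1.87 V.
k_n = μ_nC_ox · (W/L) = 6.72 mA/V².
Assume saturation: I_D = ½ k_n V_ov² = 0.5 × 6.72 × 1.87² = 11.7 mA, giving V_DS = V_DD − I_D R_D = 9.4 − 11.7 × 0.865 = -0.763 V.
But -0.763 V < V_ov = 1.87 V, so the device is actually in triode.
In triode I_D = k_n[V_ov V_DS − ½ V_DS²] and I_D = (V_DD − V_DS)/R_D. Equating: 2.91 V_DS² − 11.87 V_DS + 9.4 = 0, giving V_DS = 1.07 V (the root below V_ov).
I_D = (9.4 − 1.07) / 0.865 = 9.62 mA.

I_D = 9.62 mA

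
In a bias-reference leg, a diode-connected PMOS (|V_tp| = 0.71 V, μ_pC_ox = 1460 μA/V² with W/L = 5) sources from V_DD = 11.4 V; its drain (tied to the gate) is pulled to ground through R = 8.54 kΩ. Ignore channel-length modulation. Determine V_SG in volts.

V_SG = 1.28 V

With gate tied to drain, V_SG = V_SD ≥ V_SG − |V_tp|, so the device is in saturation.
k_p = μ_pC_ox · (W/L) = 7.3 mA/V².
KCL at the drain: ½ k_p (V_SG − |V_tp|)² = (V_DD − V_SG)/R.
Let x = V_SG − 0.71. Then 31.2 x² + x − 10.69 = 0, giving x = 0.57 V (positive root), so V_SG = 1.28 V.
I_D = (V_DD − V_SG)/R = (11.4 − 1.28) / 8.54 = 1.19 mA.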